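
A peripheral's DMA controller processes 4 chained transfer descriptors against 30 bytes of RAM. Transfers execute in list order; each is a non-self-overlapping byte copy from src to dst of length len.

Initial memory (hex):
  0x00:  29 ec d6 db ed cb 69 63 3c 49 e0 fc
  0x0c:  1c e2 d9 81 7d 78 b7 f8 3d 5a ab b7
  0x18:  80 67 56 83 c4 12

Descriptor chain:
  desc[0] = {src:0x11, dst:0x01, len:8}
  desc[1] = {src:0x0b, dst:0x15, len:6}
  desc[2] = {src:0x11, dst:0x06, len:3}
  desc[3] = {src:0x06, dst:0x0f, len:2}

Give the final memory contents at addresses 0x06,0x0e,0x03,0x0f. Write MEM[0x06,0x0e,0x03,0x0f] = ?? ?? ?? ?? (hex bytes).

MEM[0x06,0x0e,0x03,0x0f] = 78 d9 f8 78

D0: mem[0x01..0x08] <- [78 b7 f8 3d 5a ab b7 80]
D1: mem[0x15..0x1a] <- [fc 1c e2 d9 81 7d]
D2: mem[0x06..0x08] <- [78 b7 f8]
D3: mem[0x0f..0x10] <- [78 b7]
query mem[0x06]=0x78, mem[0x0e]=0xd9, mem[0x03]=0xf8, mem[0x0f]=0x78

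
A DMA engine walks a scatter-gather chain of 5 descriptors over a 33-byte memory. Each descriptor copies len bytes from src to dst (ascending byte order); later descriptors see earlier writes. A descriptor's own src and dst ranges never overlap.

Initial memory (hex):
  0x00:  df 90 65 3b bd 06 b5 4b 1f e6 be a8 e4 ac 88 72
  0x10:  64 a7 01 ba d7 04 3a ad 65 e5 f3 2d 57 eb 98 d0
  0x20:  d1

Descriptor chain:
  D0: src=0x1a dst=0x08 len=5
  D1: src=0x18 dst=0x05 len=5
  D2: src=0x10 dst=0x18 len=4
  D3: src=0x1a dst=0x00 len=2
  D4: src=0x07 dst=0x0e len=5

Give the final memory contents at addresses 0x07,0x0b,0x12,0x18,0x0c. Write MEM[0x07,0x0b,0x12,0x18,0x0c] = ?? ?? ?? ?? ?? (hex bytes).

[0] 0x1a->0x08 len=5 : f3 2d 57 eb 98
[1] 0x18->0x05 len=5 : 65 e5 f3 2d 57
[2] 0x10->0x18 len=4 : 64 a7 01 ba
[3] 0x1a->0x00 len=2 : 01 ba
[4] 0x07->0x0e len=5 : f3 2d 57 57 eb
query mem[0x07]=0xf3, mem[0x0b]=0xeb, mem[0x12]=0xeb, mem[0x18]=0x64, mem[0x0c]=0x98

MEM[0x07,0x0b,0x12,0x18,0x0c] = f3 eb eb 64 98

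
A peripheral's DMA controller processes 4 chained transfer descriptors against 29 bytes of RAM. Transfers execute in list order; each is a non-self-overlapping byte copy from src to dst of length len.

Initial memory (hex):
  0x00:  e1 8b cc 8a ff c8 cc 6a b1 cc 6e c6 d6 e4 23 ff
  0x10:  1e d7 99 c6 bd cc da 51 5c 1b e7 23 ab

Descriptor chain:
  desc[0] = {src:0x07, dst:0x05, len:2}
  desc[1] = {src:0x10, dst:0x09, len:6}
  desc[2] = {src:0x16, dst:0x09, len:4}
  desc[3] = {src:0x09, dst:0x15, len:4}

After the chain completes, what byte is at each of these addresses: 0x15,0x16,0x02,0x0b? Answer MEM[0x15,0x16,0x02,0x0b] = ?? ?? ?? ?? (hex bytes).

MEM[0x15,0x16,0x02,0x0b] = da 51 cc 5c

D0: mem[0x05..0x06] <- [6a b1]
D1: mem[0x09..0x0e] <- [1e d7 99 c6 bd cc]
D2: mem[0x09..0x0c] <- [da 51 5c 1b]
D3: mem[0x15..0x18] <- [da 51 5c 1b]
query mem[0x15]=0xda, mem[0x16]=0x51, mem[0x02]=0xcc, mem[0x0b]=0x5c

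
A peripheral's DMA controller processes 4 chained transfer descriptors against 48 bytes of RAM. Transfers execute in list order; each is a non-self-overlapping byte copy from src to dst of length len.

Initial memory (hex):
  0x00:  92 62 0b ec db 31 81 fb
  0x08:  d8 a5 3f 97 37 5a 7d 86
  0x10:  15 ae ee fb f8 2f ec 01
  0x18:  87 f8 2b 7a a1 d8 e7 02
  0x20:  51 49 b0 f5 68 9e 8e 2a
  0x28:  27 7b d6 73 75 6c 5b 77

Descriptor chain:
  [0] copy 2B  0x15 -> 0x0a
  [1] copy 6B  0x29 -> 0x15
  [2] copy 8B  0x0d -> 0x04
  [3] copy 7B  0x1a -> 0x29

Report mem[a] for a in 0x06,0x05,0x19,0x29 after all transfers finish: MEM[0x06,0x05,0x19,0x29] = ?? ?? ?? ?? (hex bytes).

MEM[0x06,0x05,0x19,0x29] = 86 7d 6c 5b

#0 dst[0x0a+2] := {0x2f,0xec}
#1 dst[0x15+6] := {0x7b,0xd6,0x73,0x75,0x6c,0x5b}
#2 dst[0x04+8] := {0x5a,0x7d,0x86,0x15,0xae,0xee,0xfb,0xf8}
#3 dst[0x29+7] := {0x5b,0x7a,0xa1,0xd8,0xe7,0x02,0x51}
query mem[0x06]=0x86, mem[0x05]=0x7d, mem[0x19]=0x6c, mem[0x29]=0x5b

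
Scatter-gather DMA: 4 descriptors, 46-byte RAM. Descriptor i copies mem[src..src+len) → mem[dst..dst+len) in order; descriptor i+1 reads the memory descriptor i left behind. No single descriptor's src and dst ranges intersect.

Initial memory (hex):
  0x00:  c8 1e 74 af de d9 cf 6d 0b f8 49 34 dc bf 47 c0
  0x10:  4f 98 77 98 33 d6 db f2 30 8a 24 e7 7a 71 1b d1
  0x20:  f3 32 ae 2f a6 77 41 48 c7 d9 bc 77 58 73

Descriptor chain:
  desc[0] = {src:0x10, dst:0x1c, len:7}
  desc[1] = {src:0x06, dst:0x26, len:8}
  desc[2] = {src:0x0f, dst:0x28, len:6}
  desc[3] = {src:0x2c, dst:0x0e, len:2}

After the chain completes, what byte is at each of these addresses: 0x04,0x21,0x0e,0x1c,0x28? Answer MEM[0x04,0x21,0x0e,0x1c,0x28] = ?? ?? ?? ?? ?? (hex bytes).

D0: mem[0x1c..0x22] <- [4f 98 77 98 33 d6 db]
D1: mem[0x26..0x2d] <- [cf 6d 0b f8 49 34 dc bf]
D2: mem[0x28..0x2d] <- [c0 4f 98 77 98 33]
D3: mem[0x0e..0x0f] <- [98 33]
query mem[0x04]=0xde, mem[0x21]=0xd6, mem[0x0e]=0x98, mem[0x1c]=0x4f, mem[0x28]=0xc0

MEM[0x04,0x21,0x0e,0x1c,0x28] = de d6 98 4f c0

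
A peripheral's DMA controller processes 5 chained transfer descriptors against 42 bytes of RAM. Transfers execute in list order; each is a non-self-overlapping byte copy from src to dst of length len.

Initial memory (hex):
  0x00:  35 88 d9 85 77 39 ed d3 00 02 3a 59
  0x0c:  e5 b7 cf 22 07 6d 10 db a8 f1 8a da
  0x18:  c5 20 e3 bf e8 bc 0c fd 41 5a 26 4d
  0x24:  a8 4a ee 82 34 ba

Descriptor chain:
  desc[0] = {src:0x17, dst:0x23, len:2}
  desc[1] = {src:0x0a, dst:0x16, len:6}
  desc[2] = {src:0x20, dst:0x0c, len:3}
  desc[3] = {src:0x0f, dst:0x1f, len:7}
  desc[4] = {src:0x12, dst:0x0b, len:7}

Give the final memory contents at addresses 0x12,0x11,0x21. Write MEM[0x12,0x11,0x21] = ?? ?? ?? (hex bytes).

  after D0: wrote 2B at 0x23 = dac5
  after D1: wrote 6B at 0x16 = 3a59e5b7cf22
  after D2: wrote 3B at 0x0c = 415a26
  after D3: wrote 7B at 0x1f = 22076d10dba8f1
  after D4: wrote 7B at 0x0b = 10dba8f13a59e5
query mem[0x12]=0x10, mem[0x11]=0xe5, mem[0x21]=0x6d

MEM[0x12,0x11,0x21] = 10 e5 6d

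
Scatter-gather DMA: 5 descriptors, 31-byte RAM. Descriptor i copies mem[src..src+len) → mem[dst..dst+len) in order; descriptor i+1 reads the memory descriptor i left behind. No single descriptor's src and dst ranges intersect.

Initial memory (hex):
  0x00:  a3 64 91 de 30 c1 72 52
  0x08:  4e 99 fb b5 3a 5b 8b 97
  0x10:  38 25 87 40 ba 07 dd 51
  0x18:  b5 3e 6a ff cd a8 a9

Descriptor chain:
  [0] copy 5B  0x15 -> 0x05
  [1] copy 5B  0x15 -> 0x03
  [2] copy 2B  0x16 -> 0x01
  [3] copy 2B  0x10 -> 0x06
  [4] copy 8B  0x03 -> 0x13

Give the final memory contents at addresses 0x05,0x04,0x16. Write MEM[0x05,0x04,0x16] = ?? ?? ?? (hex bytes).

MEM[0x05,0x04,0x16] = 51 dd 38

#0 dst[0x05+5] := {0x07,0xdd,0x51,0xb5,0x3e}
#1 dst[0x03+5] := {0x07,0xdd,0x51,0xb5,0x3e}
#2 dst[0x01+2] := {0xdd,0x51}
#3 dst[0x06+2] := {0x38,0x25}
#4 dst[0x13+8] := {0x07,0xdd,0x51,0x38,0x25,0xb5,0x3e,0xfb}
query mem[0x05]=0x51, mem[0x04]=0xdd, mem[0x16]=0x38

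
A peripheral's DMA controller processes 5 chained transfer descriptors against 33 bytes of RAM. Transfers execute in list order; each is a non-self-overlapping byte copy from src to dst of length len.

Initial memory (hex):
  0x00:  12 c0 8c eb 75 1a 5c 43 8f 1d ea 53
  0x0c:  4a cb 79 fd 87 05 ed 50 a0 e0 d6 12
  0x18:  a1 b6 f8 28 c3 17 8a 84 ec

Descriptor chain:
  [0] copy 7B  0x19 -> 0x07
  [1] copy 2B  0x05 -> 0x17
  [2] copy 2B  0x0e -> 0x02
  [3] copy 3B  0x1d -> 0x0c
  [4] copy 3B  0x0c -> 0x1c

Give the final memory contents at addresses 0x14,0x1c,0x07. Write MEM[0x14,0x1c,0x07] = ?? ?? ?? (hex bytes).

MEM[0x14,0x1c,0x07] = a0 17 b6

D0: mem[0x07..0x0d] <- [b6 f8 28 c3 17 8a 84]
D1: mem[0x17..0x18] <- [1a 5c]
D2: mem[0x02..0x03] <- [79 fd]
D3: mem[0x0c..0x0e] <- [17 8a 84]
D4: mem[0x1c..0x1e] <- [17 8a 84]
query mem[0x14]=0xa0, mem[0x1c]=0x17, mem[0x07]=0xb6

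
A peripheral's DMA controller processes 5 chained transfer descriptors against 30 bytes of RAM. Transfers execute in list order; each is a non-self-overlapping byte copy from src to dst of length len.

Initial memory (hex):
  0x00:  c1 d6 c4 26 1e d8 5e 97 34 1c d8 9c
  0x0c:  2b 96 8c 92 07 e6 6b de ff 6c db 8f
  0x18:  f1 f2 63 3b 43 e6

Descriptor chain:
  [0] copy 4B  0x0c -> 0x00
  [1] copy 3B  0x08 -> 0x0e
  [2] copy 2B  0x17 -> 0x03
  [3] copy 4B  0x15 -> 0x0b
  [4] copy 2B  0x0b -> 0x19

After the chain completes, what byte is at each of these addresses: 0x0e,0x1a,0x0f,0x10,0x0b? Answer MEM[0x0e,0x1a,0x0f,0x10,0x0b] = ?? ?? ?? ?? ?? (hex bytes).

MEM[0x0e,0x1a,0x0f,0x10,0x0b] = f1 db 1c d8 6c

#0 dst[0x00+4] := {0x2b,0x96,0x8c,0x92}
#1 dst[0x0e+3] := {0x34,0x1c,0xd8}
#2 dst[0x03+2] := {0x8f,0xf1}
#3 dst[0x0b+4] := {0x6c,0xdb,0x8f,0xf1}
#4 dst[0x19+2] := {0x6c,0xdb}
query mem[0x0e]=0xf1, mem[0x1a]=0xdb, mem[0x0f]=0x1c, mem[0x10]=0xd8, mem[0x0b]=0x6c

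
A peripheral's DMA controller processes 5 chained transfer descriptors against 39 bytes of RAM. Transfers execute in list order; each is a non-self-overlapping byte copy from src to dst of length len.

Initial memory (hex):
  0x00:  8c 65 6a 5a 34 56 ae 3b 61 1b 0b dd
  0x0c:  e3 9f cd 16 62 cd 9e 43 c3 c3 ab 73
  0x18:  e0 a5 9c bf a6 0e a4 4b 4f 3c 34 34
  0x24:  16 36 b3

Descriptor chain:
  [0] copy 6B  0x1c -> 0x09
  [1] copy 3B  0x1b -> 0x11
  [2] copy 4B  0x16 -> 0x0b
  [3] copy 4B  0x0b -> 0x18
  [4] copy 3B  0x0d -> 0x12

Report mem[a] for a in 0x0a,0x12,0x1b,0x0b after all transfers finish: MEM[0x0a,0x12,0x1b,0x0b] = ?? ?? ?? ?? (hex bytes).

MEM[0x0a,0x12,0x1b,0x0b] = 0e e0 a5 ab

D0: mem[0x09..0x0e] <- [a6 0e a4 4b 4f 3c]
D1: mem[0x11..0x13] <- [bf a6 0e]
D2: mem[0x0b..0x0e] <- [ab 73 e0 a5]
D3: mem[0x18..0x1b] <- [ab 73 e0 a5]
D4: mem[0x12..0x14] <- [e0 a5 16]
query mem[0x0a]=0x0e, mem[0x12]=0xe0, mem[0x1b]=0xa5, mem[0x0b]=0xab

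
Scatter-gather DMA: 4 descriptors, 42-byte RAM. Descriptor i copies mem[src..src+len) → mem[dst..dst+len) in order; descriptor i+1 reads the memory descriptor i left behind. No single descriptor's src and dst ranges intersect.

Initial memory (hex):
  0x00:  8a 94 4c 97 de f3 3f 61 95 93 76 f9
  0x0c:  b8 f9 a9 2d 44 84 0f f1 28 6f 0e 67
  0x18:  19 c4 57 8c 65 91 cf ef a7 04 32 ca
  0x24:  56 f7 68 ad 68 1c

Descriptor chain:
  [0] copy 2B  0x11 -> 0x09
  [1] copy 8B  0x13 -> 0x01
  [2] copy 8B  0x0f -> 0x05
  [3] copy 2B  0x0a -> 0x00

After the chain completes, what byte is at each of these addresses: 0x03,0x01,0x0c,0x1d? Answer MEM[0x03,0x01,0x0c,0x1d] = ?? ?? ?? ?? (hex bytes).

D0: mem[0x09..0x0a] <- [84 0f]
D1: mem[0x01..0x08] <- [f1 28 6f 0e 67 19 c4 57]
D2: mem[0x05..0x0c] <- [2d 44 84 0f f1 28 6f 0e]
D3: mem[0x00..0x01] <- [28 6f]
query mem[0x03]=0x6f, mem[0x01]=0x6f, mem[0x0c]=0x0e, mem[0x1d]=0x91

MEM[0x03,0x01,0x0c,0x1d] = 6f 6f 0e 91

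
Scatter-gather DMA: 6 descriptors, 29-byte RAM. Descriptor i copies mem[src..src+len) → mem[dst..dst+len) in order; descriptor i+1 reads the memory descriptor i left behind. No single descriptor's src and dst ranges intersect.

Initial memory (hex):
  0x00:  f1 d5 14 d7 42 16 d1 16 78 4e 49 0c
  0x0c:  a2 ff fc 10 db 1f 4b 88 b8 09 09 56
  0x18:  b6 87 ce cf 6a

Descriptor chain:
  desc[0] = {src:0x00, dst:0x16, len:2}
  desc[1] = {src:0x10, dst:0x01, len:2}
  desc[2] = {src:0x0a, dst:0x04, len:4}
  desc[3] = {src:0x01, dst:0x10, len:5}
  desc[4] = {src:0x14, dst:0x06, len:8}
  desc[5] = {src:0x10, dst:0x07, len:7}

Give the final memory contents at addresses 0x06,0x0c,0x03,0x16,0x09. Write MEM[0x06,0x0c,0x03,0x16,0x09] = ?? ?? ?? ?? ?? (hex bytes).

MEM[0x06,0x0c,0x03,0x16,0x09] = 0c 09 d7 f1 d7

  after D0: wrote 2B at 0x16 = f1d5
  after D1: wrote 2B at 0x01 = db1f
  after D2: wrote 4B at 0x04 = 490ca2ff
  after D3: wrote 5B at 0x10 = db1fd7490c
  after D4: wrote 8B at 0x06 = 0c09f1d5b687cecf
  after D5: wrote 7B at 0x07 = db1fd7490c09f1
query mem[0x06]=0x0c, mem[0x0c]=0x09, mem[0x03]=0xd7, mem[0x16]=0xf1, mem[0x09]=0xd7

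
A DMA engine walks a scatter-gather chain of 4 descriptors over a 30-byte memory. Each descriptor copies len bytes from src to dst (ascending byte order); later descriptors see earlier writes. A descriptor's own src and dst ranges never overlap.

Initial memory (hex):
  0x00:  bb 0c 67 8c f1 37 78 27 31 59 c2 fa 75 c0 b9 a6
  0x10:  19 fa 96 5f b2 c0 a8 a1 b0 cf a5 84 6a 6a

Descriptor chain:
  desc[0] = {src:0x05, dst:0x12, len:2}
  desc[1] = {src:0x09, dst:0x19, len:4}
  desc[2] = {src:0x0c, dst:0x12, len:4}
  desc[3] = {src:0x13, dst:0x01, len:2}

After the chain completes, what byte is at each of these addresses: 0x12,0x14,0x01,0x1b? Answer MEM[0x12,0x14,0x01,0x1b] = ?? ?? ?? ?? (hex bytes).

MEM[0x12,0x14,0x01,0x1b] = 75 b9 c0 fa

[0] 0x05->0x12 len=2 : 37 78
[1] 0x09->0x19 len=4 : 59 c2 fa 75
[2] 0x0c->0x12 len=4 : 75 c0 b9 a6
[3] 0x13->0x01 len=2 : c0 b9
query mem[0x12]=0x75, mem[0x14]=0xb9, mem[0x01]=0xc0, mem[0x1b]=0xfa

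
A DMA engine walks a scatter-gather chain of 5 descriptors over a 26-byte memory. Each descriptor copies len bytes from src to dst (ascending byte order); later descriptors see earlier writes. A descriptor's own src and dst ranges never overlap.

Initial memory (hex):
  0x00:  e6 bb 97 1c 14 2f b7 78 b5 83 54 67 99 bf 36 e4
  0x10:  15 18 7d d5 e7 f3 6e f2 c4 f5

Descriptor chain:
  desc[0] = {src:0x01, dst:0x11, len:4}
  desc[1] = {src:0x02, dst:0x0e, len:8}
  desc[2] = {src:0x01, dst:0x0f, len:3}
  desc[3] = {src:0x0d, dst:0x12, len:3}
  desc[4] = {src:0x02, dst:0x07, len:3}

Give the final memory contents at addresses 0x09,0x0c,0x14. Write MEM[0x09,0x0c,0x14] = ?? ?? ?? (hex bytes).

MEM[0x09,0x0c,0x14] = 14 99 bb

D0: mem[0x11..0x14] <- [bb 97 1c 14]
D1: mem[0x0e..0x15] <- [97 1c 14 2f b7 78 b5 83]
D2: mem[0x0f..0x11] <- [bb 97 1c]
D3: mem[0x12..0x14] <- [bf 97 bb]
D4: mem[0x07..0x09] <- [97 1c 14]
query mem[0x09]=0x14, mem[0x0c]=0x99, mem[0x14]=0xbb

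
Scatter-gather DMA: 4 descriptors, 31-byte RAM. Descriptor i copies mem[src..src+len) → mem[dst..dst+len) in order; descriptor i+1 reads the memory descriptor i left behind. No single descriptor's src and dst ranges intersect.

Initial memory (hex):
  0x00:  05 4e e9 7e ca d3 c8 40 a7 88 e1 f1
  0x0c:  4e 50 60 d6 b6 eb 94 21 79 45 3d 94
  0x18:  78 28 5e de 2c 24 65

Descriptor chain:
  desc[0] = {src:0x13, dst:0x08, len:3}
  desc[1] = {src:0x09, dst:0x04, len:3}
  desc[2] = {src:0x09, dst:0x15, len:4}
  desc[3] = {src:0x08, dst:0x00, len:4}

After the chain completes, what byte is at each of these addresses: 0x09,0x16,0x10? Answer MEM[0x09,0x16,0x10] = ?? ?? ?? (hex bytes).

[0] 0x13->0x08 len=3 : 21 79 45
[1] 0x09->0x04 len=3 : 79 45 f1
[2] 0x09->0x15 len=4 : 79 45 f1 4e
[3] 0x08->0x00 len=4 : 21 79 45 f1
query mem[0x09]=0x79, mem[0x16]=0x45, mem[0x10]=0xb6

MEM[0x09,0x16,0x10] = 79 45 b6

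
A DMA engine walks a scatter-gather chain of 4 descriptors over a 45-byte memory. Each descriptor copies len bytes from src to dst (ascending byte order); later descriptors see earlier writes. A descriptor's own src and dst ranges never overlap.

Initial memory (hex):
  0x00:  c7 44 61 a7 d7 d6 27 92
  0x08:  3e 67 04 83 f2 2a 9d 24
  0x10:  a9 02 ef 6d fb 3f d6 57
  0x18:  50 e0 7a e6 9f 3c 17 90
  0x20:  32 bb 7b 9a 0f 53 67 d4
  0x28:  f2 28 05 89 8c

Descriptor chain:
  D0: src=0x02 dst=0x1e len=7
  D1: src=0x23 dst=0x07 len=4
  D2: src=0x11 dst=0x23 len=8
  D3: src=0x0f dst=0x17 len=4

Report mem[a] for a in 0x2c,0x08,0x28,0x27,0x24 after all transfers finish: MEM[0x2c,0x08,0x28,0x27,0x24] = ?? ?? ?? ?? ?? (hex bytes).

D0: mem[0x1e..0x24] <- [61 a7 d7 d6 27 92 3e]
D1: mem[0x07..0x0a] <- [92 3e 53 67]
D2: mem[0x23..0x2a] <- [02 ef 6d fb 3f d6 57 50]
D3: mem[0x17..0x1a] <- [24 a9 02 ef]
query mem[0x2c]=0x8c, mem[0x08]=0x3e, mem[0x28]=0xd6, mem[0x27]=0x3f, mem[0x24]=0xef

MEM[0x2c,0x08,0x28,0x27,0x24] = 8c 3e d6 3f ef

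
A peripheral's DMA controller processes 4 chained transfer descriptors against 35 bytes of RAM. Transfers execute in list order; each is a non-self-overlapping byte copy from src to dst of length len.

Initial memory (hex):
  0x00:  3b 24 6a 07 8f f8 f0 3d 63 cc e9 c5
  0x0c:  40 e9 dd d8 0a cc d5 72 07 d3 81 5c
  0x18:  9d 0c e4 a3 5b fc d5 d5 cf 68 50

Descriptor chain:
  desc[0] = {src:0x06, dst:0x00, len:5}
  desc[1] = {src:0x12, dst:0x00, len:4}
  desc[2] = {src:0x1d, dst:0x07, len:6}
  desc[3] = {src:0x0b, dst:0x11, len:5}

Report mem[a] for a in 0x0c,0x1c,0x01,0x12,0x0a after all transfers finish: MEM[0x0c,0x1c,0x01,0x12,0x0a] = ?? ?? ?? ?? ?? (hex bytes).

MEM[0x0c,0x1c,0x01,0x12,0x0a] = 50 5b 72 50 cf

[0] 0x06->0x00 len=5 : f0 3d 63 cc e9
[1] 0x12->0x00 len=4 : d5 72 07 d3
[2] 0x1d->0x07 len=6 : fc d5 d5 cf 68 50
[3] 0x0b->0x11 len=5 : 68 50 e9 dd d8
query mem[0x0c]=0x50, mem[0x1c]=0x5b, mem[0x01]=0x72, mem[0x12]=0x50, mem[0x0a]=0xcf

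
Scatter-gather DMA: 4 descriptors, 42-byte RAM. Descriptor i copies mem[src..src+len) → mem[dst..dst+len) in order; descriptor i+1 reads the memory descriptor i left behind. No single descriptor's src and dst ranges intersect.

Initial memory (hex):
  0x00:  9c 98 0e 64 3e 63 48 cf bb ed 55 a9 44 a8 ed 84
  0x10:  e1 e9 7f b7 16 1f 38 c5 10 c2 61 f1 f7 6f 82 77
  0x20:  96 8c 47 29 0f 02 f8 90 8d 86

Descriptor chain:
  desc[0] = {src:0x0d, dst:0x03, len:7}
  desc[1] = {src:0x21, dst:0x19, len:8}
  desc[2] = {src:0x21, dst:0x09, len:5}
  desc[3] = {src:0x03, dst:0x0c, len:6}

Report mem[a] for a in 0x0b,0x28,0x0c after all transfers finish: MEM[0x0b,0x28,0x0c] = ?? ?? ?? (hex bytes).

  after D0: wrote 7B at 0x03 = a8ed84e1e97fb7
  after D1: wrote 8B at 0x19 = 8c47290f02f8908d
  after D2: wrote 5B at 0x09 = 8c47290f02
  after D3: wrote 6B at 0x0c = a8ed84e1e97f
query mem[0x0b]=0x29, mem[0x28]=0x8d, mem[0x0c]=0xa8

MEM[0x0b,0x28,0x0c] = 29 8d a8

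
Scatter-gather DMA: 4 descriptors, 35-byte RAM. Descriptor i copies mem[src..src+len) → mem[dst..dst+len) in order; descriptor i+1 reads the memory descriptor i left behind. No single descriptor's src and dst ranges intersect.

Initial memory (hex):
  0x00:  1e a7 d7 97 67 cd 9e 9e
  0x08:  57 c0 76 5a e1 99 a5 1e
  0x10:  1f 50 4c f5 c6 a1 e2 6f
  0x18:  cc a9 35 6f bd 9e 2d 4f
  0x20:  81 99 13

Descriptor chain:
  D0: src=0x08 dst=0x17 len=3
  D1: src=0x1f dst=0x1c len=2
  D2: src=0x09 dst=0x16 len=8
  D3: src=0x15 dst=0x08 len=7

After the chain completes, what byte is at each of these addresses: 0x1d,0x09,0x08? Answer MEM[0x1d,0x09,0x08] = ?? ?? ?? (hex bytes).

#0 dst[0x17+3] := {0x57,0xc0,0x76}
#1 dst[0x1c+2] := {0x4f,0x81}
#2 dst[0x16+8] := {0xc0,0x76,0x5a,0xe1,0x99,0xa5,0x1e,0x1f}
#3 dst[0x08+7] := {0xa1,0xc0,0x76,0x5a,0xe1,0x99,0xa5}
query mem[0x1d]=0x1f, mem[0x09]=0xc0, mem[0x08]=0xa1

MEM[0x1d,0x09,0x08] = 1f c0 a1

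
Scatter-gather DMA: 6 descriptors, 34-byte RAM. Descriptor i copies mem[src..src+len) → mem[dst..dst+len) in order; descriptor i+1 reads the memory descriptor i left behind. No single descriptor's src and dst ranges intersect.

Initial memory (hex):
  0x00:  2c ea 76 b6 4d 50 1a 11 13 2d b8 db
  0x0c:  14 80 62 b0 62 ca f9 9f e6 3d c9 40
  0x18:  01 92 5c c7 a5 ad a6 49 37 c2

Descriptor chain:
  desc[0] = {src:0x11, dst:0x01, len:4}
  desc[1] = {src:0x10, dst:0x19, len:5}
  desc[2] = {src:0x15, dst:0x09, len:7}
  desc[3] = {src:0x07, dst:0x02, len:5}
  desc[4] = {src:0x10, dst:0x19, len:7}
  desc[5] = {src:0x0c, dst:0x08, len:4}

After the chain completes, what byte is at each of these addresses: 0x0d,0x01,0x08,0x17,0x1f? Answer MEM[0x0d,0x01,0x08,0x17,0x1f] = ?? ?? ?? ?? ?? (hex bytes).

  after D0: wrote 4B at 0x01 = caf99fe6
  after D1: wrote 5B at 0x19 = 62caf99fe6
  after D2: wrote 7B at 0x09 = 3dc9400162caf9
  after D3: wrote 5B at 0x02 = 11133dc940
  after D4: wrote 7B at 0x19 = 62caf99fe63dc9
  after D5: wrote 4B at 0x08 = 0162caf9
query mem[0x0d]=0x62, mem[0x01]=0xca, mem[0x08]=0x01, mem[0x17]=0x40, mem[0x1f]=0xc9

MEM[0x0d,0x01,0x08,0x17,0x1f] = 62 ca 01 40 c9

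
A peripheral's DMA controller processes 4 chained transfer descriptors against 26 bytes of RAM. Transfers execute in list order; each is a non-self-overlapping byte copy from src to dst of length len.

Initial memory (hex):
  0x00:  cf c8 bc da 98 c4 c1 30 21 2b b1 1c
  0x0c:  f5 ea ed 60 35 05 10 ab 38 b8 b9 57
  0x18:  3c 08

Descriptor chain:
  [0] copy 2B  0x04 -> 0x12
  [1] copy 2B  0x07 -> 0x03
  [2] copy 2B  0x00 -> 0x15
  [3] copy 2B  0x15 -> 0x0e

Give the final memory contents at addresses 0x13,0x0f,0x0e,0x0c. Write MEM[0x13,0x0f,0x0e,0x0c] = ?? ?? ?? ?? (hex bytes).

#0 dst[0x12+2] := {0x98,0xc4}
#1 dst[0x03+2] := {0x30,0x21}
#2 dst[0x15+2] := {0xcf,0xc8}
#3 dst[0x0e+2] := {0xcf,0xc8}
query mem[0x13]=0xc4, mem[0x0f]=0xc8, mem[0x0e]=0xcf, mem[0x0c]=0xf5

MEM[0x13,0x0f,0x0e,0x0c] = c4 c8 cf f5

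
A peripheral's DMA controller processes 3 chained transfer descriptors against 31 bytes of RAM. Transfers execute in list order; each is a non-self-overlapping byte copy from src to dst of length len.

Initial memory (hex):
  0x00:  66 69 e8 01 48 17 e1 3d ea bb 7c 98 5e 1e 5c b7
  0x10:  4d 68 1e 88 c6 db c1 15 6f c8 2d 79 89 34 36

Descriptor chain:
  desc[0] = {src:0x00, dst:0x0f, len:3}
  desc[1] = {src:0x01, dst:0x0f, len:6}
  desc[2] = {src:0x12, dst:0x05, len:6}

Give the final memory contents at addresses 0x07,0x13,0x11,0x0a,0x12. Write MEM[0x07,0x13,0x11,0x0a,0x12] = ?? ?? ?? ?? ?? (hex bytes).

MEM[0x07,0x13,0x11,0x0a,0x12] = e1 17 01 15 48

[0] 0x00->0x0f len=3 : 66 69 e8
[1] 0x01->0x0f len=6 : 69 e8 01 48 17 e1
[2] 0x12->0x05 len=6 : 48 17 e1 db c1 15
query mem[0x07]=0xe1, mem[0x13]=0x17, mem[0x11]=0x01, mem[0x0a]=0x15, mem[0x12]=0x48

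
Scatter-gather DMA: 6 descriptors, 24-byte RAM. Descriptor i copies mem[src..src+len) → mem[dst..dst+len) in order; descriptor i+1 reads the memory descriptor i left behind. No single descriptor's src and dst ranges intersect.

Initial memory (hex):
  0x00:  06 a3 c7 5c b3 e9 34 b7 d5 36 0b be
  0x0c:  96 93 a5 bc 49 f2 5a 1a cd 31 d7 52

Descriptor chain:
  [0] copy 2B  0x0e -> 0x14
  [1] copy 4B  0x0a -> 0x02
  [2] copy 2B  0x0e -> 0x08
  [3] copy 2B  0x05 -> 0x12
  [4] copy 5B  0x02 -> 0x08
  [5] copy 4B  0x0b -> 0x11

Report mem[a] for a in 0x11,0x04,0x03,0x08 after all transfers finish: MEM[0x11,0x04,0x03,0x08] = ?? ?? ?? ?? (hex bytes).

[0] 0x0e->0x14 len=2 : a5 bc
[1] 0x0a->0x02 len=4 : 0b be 96 93
[2] 0x0e->0x08 len=2 : a5 bc
[3] 0x05->0x12 len=2 : 93 34
[4] 0x02->0x08 len=5 : 0b be 96 93 34
[5] 0x0b->0x11 len=4 : 93 34 93 a5
query mem[0x11]=0x93, mem[0x04]=0x96, mem[0x03]=0xbe, mem[0x08]=0x0b

MEM[0x11,0x04,0x03,0x08] = 93 96 be 0b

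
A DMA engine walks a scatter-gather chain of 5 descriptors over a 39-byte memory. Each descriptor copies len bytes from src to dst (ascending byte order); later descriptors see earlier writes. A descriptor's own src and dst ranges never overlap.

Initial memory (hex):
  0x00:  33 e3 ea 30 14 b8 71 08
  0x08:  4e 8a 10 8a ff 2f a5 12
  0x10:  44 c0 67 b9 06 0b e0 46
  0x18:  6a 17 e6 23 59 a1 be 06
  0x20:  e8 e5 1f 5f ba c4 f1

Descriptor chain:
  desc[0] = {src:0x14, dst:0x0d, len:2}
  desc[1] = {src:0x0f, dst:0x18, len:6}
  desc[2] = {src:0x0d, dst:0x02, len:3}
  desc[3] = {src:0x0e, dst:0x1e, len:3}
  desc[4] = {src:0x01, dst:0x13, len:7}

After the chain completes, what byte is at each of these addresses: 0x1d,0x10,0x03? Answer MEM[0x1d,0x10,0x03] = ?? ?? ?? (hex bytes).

  after D0: wrote 2B at 0x0d = 060b
  after D1: wrote 6B at 0x18 = 1244c067b906
  after D2: wrote 3B at 0x02 = 060b12
  after D3: wrote 3B at 0x1e = 0b1244
  after D4: wrote 7B at 0x13 = e3060b12b87108
query mem[0x1d]=0x06, mem[0x10]=0x44, mem[0x03]=0x0b

MEM[0x1d,0x10,0x03] = 06 44 0b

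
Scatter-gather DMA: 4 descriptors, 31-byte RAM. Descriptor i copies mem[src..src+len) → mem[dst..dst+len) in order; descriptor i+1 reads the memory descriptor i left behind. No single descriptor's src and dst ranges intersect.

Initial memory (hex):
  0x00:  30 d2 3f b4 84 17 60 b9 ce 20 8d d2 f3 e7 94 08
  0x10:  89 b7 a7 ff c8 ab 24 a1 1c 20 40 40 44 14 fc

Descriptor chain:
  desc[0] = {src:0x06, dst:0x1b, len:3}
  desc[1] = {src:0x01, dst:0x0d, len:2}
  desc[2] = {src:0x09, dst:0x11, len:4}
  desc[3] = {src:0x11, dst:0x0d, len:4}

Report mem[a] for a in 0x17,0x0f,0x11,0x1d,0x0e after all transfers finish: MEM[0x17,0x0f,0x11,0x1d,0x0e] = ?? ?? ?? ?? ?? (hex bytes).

[0] 0x06->0x1b len=3 : 60 b9 ce
[1] 0x01->0x0d len=2 : d2 3f
[2] 0x09->0x11 len=4 : 20 8d d2 f3
[3] 0x11->0x0d len=4 : 20 8d d2 f3
query mem[0x17]=0xa1, mem[0x0f]=0xd2, mem[0x11]=0x20, mem[0x1d]=0xce, mem[0x0e]=0x8d

MEM[0x17,0x0f,0x11,0x1d,0x0e] = a1 d2 20 ce 8d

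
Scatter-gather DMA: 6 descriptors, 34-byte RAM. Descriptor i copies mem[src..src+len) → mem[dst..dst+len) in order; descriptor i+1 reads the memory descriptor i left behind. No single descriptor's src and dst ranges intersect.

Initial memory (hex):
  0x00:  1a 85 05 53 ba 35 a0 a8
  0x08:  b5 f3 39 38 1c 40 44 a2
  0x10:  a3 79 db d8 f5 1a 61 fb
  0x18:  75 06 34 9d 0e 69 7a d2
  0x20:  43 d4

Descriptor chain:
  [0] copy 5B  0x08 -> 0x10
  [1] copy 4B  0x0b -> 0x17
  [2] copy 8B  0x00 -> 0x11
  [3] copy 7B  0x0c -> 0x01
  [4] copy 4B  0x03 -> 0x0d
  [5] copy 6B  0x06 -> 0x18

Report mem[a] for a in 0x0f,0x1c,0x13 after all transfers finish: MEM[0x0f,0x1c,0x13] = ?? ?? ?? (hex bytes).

#0 dst[0x10+5] := {0xb5,0xf3,0x39,0x38,0x1c}
#1 dst[0x17+4] := {0x38,0x1c,0x40,0x44}
#2 dst[0x11+8] := {0x1a,0x85,0x05,0x53,0xba,0x35,0xa0,0xa8}
#3 dst[0x01+7] := {0x1c,0x40,0x44,0xa2,0xb5,0x1a,0x85}
#4 dst[0x0d+4] := {0x44,0xa2,0xb5,0x1a}
#5 dst[0x18+6] := {0x1a,0x85,0xb5,0xf3,0x39,0x38}
query mem[0x0f]=0xb5, mem[0x1c]=0x39, mem[0x13]=0x05

MEM[0x0f,0x1c,0x13] = b5 39 05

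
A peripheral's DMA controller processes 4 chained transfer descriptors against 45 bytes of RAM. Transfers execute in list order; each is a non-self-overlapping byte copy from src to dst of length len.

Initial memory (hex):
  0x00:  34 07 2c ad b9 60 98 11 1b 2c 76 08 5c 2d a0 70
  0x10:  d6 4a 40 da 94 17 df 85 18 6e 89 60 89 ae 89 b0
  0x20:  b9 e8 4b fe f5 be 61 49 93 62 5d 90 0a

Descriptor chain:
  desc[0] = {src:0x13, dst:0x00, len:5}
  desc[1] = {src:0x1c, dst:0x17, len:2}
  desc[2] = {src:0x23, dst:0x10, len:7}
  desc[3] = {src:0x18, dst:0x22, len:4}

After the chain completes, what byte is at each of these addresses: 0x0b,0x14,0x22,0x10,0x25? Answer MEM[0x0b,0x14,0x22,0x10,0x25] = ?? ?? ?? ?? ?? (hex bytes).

D0: mem[0x00..0x04] <- [da 94 17 df 85]
D1: mem[0x17..0x18] <- [89 ae]
D2: mem[0x10..0x16] <- [fe f5 be 61 49 93 62]
D3: mem[0x22..0x25] <- [ae 6e 89 60]
query mem[0x0b]=0x08, mem[0x14]=0x49, mem[0x22]=0xae, mem[0x10]=0xfe, mem[0x25]=0x60

MEM[0x0b,0x14,0x22,0x10,0x25] = 08 49 ae fe 60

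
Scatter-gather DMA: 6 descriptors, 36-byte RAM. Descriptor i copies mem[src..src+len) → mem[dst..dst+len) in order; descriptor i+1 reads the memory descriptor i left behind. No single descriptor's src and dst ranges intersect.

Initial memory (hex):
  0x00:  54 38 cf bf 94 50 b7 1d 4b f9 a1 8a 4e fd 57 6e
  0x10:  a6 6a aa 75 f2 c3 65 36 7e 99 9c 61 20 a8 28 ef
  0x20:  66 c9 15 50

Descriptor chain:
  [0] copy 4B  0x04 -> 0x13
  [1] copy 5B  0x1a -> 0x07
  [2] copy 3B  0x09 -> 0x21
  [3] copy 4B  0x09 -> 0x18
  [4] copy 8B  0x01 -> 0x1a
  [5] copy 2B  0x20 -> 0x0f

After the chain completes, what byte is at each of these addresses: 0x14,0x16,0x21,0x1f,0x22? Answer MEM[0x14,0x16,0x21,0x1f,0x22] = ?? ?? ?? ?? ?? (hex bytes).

MEM[0x14,0x16,0x21,0x1f,0x22] = 50 1d 61 b7 a8

#0 dst[0x13+4] := {0x94,0x50,0xb7,0x1d}
#1 dst[0x07+5] := {0x9c,0x61,0x20,0xa8,0x28}
#2 dst[0x21+3] := {0x20,0xa8,0x28}
#3 dst[0x18+4] := {0x20,0xa8,0x28,0x4e}
#4 dst[0x1a+8] := {0x38,0xcf,0xbf,0x94,0x50,0xb7,0x9c,0x61}
#5 dst[0x0f+2] := {0x9c,0x61}
query mem[0x14]=0x50, mem[0x16]=0x1d, mem[0x21]=0x61, mem[0x1f]=0xb7, mem[0x22]=0xa8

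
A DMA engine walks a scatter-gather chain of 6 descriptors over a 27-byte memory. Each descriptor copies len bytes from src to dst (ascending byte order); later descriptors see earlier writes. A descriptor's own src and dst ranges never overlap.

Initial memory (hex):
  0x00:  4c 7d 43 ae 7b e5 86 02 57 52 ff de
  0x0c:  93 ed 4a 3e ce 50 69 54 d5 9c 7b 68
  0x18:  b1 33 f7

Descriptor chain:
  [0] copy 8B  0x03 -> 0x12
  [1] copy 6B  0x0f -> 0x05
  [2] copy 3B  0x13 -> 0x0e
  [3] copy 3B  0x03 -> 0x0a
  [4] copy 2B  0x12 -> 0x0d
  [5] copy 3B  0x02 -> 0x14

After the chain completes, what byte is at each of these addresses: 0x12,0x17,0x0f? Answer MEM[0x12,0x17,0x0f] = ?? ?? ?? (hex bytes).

  after D0: wrote 8B at 0x12 = ae7be586025752ff
  after D1: wrote 6B at 0x05 = 3ece50ae7be5
  after D2: wrote 3B at 0x0e = 7be586
  after D3: wrote 3B at 0x0a = ae7b3e
  after D4: wrote 2B at 0x0d = ae7b
  after D5: wrote 3B at 0x14 = 43ae7b
query mem[0x12]=0xae, mem[0x17]=0x57, mem[0x0f]=0xe5

MEM[0x12,0x17,0x0f] = ae 57 e5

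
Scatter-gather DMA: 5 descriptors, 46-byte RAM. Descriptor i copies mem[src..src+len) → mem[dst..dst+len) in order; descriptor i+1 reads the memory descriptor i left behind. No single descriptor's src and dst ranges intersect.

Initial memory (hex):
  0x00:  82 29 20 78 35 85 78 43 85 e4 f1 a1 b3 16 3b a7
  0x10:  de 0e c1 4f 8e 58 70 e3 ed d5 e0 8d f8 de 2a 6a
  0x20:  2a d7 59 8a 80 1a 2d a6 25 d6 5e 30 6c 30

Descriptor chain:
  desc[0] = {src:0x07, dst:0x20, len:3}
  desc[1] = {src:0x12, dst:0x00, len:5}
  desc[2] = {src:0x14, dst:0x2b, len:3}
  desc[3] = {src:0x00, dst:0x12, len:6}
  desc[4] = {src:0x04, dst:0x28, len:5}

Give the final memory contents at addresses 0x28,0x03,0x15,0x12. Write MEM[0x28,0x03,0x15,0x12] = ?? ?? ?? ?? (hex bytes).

MEM[0x28,0x03,0x15,0x12] = 70 58 58 c1

[0] 0x07->0x20 len=3 : 43 85 e4
[1] 0x12->0x00 len=5 : c1 4f 8e 58 70
[2] 0x14->0x2b len=3 : 8e 58 70
[3] 0x00->0x12 len=6 : c1 4f 8e 58 70 85
[4] 0x04->0x28 len=5 : 70 85 78 43 85
query mem[0x28]=0x70, mem[0x03]=0x58, mem[0x15]=0x58, mem[0x12]=0xc1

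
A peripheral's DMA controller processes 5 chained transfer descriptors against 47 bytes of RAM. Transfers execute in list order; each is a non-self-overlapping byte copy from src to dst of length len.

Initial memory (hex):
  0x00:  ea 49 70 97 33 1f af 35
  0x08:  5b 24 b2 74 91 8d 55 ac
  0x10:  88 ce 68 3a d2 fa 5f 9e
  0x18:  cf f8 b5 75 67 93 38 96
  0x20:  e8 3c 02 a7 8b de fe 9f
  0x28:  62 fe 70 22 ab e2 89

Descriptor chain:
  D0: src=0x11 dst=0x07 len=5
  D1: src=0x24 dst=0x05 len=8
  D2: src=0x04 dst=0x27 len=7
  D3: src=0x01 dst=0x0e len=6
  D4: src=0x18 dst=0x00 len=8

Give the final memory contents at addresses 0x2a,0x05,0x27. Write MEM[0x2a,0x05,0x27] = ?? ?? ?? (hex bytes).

#0 dst[0x07+5] := {0xce,0x68,0x3a,0xd2,0xfa}
#1 dst[0x05+8] := {0x8b,0xde,0xfe,0x9f,0x62,0xfe,0x70,0x22}
#2 dst[0x27+7] := {0x33,0x8b,0xde,0xfe,0x9f,0x62,0xfe}
#3 dst[0x0e+6] := {0x49,0x70,0x97,0x33,0x8b,0xde}
#4 dst[0x00+8] := {0xcf,0xf8,0xb5,0x75,0x67,0x93,0x38,0x96}
query mem[0x2a]=0xfe, mem[0x05]=0x93, mem[0x27]=0x33

MEM[0x2a,0x05,0x27] = fe 93 33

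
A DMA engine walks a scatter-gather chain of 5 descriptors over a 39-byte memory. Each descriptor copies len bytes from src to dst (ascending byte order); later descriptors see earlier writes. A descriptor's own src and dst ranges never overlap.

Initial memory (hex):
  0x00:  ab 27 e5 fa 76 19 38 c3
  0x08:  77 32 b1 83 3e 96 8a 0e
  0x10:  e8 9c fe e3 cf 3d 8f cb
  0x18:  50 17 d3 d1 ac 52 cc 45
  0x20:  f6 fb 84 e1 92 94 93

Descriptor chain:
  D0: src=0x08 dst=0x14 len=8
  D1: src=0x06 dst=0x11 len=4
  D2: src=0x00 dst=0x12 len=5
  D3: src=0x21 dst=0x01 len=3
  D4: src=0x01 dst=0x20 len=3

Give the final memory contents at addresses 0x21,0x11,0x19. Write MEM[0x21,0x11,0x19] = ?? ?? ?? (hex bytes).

MEM[0x21,0x11,0x19] = 84 38 96

  after D0: wrote 8B at 0x14 = 7732b1833e968a0e
  after D1: wrote 4B at 0x11 = 38c37732
  after D2: wrote 5B at 0x12 = ab27e5fa76
  after D3: wrote 3B at 0x01 = fb84e1
  after D4: wrote 3B at 0x20 = fb84e1
query mem[0x21]=0x84, mem[0x11]=0x38, mem[0x19]=0x96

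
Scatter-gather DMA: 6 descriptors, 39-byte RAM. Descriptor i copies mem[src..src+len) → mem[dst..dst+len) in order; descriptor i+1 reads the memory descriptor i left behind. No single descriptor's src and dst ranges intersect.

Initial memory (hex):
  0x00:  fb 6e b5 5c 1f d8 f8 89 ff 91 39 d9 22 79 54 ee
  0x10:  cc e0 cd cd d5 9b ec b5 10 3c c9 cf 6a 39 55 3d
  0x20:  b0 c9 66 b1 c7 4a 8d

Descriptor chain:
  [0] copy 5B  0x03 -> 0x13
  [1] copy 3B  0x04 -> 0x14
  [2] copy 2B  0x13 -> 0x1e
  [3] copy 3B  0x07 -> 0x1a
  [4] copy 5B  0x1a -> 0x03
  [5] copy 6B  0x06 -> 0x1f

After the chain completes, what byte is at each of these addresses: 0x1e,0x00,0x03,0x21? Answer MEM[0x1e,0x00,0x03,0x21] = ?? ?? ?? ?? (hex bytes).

#0 dst[0x13+5] := {0x5c,0x1f,0xd8,0xf8,0x89}
#1 dst[0x14+3] := {0x1f,0xd8,0xf8}
#2 dst[0x1e+2] := {0x5c,0x1f}
#3 dst[0x1a+3] := {0x89,0xff,0x91}
#4 dst[0x03+5] := {0x89,0xff,0x91,0x39,0x5c}
#5 dst[0x1f+6] := {0x39,0x5c,0xff,0x91,0x39,0xd9}
query mem[0x1e]=0x5c, mem[0x00]=0xfb, mem[0x03]=0x89, mem[0x21]=0xff

MEM[0x1e,0x00,0x03,0x21] = 5c fb 89 ff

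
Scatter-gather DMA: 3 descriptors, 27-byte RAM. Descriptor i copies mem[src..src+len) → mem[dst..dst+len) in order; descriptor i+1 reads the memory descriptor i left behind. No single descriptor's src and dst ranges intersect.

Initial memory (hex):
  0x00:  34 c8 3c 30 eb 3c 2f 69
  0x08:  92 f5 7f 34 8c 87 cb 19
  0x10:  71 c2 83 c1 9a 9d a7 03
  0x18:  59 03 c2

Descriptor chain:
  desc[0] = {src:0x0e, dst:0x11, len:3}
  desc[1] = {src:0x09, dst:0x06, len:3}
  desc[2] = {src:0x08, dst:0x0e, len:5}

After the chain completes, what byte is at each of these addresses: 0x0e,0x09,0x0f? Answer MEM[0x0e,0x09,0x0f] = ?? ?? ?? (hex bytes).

[0] 0x0e->0x11 len=3 : cb 19 71
[1] 0x09->0x06 len=3 : f5 7f 34
[2] 0x08->0x0e len=5 : 34 f5 7f 34 8c
query mem[0x0e]=0x34, mem[0x09]=0xf5, mem[0x0f]=0xf5

MEM[0x0e,0x09,0x0f] = 34 f5 f5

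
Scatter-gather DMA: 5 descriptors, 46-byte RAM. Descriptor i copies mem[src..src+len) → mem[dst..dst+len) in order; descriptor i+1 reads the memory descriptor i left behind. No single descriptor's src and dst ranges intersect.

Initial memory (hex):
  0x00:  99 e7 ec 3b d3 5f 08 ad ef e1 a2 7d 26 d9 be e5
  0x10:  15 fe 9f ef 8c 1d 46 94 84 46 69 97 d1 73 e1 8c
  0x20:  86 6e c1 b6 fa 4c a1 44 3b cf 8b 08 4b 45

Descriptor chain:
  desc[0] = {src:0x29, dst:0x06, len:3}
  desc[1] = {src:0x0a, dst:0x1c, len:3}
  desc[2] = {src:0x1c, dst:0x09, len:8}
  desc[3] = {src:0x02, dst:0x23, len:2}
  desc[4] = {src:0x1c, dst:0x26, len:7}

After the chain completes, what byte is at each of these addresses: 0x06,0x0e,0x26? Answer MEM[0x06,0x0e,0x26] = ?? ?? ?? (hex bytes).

MEM[0x06,0x0e,0x26] = cf 6e a2

D0: mem[0x06..0x08] <- [cf 8b 08]
D1: mem[0x1c..0x1e] <- [a2 7d 26]
D2: mem[0x09..0x10] <- [a2 7d 26 8c 86 6e c1 b6]
D3: mem[0x23..0x24] <- [ec 3b]
D4: mem[0x26..0x2c] <- [a2 7d 26 8c 86 6e c1]
query mem[0x06]=0xcf, mem[0x0e]=0x6e, mem[0x26]=0xa2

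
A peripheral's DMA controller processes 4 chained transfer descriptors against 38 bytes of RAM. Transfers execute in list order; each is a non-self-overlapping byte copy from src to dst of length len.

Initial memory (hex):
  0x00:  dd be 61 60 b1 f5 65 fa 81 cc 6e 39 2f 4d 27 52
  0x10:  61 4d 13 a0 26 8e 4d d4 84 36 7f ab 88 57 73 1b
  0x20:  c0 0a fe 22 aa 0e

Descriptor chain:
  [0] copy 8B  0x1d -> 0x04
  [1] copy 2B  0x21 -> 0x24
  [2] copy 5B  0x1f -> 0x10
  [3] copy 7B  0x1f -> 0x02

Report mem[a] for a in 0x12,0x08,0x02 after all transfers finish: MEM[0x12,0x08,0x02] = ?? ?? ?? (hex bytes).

MEM[0x12,0x08,0x02] = 0a fe 1b

  after D0: wrote 8B at 0x04 = 57731bc00afe22aa
  after D1: wrote 2B at 0x24 = 0afe
  after D2: wrote 5B at 0x10 = 1bc00afe22
  after D3: wrote 7B at 0x02 = 1bc00afe220afe
query mem[0x12]=0x0a, mem[0x08]=0xfe, mem[0x02]=0x1b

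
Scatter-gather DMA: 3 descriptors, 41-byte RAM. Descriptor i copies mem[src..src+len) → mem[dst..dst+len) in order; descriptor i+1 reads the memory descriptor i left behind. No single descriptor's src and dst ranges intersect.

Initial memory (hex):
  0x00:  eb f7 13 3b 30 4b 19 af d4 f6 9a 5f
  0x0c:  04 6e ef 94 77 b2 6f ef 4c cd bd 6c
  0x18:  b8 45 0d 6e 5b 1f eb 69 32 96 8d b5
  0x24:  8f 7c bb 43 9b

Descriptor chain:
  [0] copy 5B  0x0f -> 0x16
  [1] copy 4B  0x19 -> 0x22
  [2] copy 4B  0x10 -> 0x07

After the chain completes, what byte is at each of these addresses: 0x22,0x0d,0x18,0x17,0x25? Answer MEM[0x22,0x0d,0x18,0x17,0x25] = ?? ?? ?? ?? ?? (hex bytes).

[0] 0x0f->0x16 len=5 : 94 77 b2 6f ef
[1] 0x19->0x22 len=4 : 6f ef 6e 5b
[2] 0x10->0x07 len=4 : 77 b2 6f ef
query mem[0x22]=0x6f, mem[0x0d]=0x6e, mem[0x18]=0xb2, mem[0x17]=0x77, mem[0x25]=0x5b

MEM[0x22,0x0d,0x18,0x17,0x25] = 6f 6e b2 77 5b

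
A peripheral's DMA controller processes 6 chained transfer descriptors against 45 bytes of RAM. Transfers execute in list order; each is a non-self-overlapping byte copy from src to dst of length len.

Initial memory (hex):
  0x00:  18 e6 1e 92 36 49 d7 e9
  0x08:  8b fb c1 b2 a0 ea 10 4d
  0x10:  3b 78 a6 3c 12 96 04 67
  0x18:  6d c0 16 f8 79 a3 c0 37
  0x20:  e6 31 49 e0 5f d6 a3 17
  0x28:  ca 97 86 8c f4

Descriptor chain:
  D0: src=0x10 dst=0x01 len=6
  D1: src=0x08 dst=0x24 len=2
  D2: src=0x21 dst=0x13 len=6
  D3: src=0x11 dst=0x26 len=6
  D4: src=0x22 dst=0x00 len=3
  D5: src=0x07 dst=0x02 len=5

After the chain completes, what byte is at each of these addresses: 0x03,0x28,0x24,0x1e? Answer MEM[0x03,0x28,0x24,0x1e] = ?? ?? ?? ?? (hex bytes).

[0] 0x10->0x01 len=6 : 3b 78 a6 3c 12 96
[1] 0x08->0x24 len=2 : 8b fb
[2] 0x21->0x13 len=6 : 31 49 e0 8b fb a3
[3] 0x11->0x26 len=6 : 78 a6 31 49 e0 8b
[4] 0x22->0x00 len=3 : 49 e0 8b
[5] 0x07->0x02 len=5 : e9 8b fb c1 b2
query mem[0x03]=0x8b, mem[0x28]=0x31, mem[0x24]=0x8b, mem[0x1e]=0xc0

MEM[0x03,0x28,0x24,0x1e] = 8b 31 8b c0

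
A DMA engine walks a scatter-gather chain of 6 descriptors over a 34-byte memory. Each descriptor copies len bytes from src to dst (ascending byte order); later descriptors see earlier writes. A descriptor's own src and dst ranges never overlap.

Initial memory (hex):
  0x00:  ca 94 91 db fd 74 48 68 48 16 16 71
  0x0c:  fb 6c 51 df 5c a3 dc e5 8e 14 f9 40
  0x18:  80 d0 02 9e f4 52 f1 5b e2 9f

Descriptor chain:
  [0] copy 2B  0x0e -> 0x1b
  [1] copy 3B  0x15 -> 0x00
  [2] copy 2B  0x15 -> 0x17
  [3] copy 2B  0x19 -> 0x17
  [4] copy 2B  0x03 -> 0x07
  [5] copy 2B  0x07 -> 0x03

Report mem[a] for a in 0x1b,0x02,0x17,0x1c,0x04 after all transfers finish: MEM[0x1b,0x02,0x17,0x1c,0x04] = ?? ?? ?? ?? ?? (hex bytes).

MEM[0x1b,0x02,0x17,0x1c,0x04] = 51 40 d0 df fd

  after D0: wrote 2B at 0x1b = 51df
  after D1: wrote 3B at 0x00 = 14f940
  after D2: wrote 2B at 0x17 = 14f9
  after D3: wrote 2B at 0x17 = d002
  after D4: wrote 2B at 0x07 = dbfd
  after D5: wrote 2B at 0x03 = dbfd
query mem[0x1b]=0x51, mem[0x02]=0x40, mem[0x17]=0xd0, mem[0x1c]=0xdf, mem[0x04]=0xfd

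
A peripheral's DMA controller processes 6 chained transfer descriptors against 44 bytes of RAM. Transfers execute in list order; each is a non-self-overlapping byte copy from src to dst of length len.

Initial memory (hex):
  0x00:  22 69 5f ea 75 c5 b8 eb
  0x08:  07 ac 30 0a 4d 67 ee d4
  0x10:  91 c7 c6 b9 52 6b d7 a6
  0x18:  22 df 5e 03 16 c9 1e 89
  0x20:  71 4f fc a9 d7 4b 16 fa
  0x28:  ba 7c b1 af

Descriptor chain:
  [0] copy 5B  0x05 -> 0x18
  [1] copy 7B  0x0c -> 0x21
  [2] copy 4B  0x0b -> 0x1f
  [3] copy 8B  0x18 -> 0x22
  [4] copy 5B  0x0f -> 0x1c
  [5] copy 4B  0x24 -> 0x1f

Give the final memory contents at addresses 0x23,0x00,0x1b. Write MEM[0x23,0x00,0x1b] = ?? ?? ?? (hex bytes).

[0] 0x05->0x18 len=5 : c5 b8 eb 07 ac
[1] 0x0c->0x21 len=7 : 4d 67 ee d4 91 c7 c6
[2] 0x0b->0x1f len=4 : 0a 4d 67 ee
[3] 0x18->0x22 len=8 : c5 b8 eb 07 ac c9 1e 0a
[4] 0x0f->0x1c len=5 : d4 91 c7 c6 b9
[5] 0x24->0x1f len=4 : eb 07 ac c9
query mem[0x23]=0xb8, mem[0x00]=0x22, mem[0x1b]=0x07

MEM[0x23,0x00,0x1b] = b8 22 07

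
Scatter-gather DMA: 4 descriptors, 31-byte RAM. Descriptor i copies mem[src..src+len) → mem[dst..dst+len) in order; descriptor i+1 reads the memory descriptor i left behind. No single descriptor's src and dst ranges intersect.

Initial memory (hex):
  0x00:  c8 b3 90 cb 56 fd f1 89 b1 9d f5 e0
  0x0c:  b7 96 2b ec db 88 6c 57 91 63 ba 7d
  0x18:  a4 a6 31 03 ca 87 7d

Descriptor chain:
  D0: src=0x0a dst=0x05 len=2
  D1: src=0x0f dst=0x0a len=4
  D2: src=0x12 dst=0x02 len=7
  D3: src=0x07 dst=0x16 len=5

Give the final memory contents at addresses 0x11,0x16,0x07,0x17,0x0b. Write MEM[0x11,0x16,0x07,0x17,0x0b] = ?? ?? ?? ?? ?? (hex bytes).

#0 dst[0x05+2] := {0xf5,0xe0}
#1 dst[0x0a+4] := {0xec,0xdb,0x88,0x6c}
#2 dst[0x02+7] := {0x6c,0x57,0x91,0x63,0xba,0x7d,0xa4}
#3 dst[0x16+5] := {0x7d,0xa4,0x9d,0xec,0xdb}
query mem[0x11]=0x88, mem[0x16]=0x7d, mem[0x07]=0x7d, mem[0x17]=0xa4, mem[0x0b]=0xdb

MEM[0x11,0x16,0x07,0x17,0x0b] = 88 7d 7d a4 db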